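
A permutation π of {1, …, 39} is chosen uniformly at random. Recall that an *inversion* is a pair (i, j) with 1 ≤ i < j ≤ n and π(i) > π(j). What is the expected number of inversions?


Write X = Σ X_I over the C(39, 2) = 741 pairs i < j, with X_I the indicator of one inversion.
There are 741 indicators.
For each fixed pair i < j, the values π(i) and π(j) are two distinct elements of {1, …, 39} in uniformly random order; by symmetry P[π(i) > π(j)] = 1/2.
By linearity: E[X] = 741 · (1/2) = C(39, 2) · (1/2) = 741/2 = 741/2 ≈ 370.500.

E[X] = 741/2 = 370.500.


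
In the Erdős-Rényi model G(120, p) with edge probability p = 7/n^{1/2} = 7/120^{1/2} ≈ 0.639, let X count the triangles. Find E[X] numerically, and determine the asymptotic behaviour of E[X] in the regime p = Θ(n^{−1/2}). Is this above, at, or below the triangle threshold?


Number of potential triangles: C(120, 3) = 280840.
Each occurs with probability p³ ≈ (0.639)³ ≈ 2.60929e-01.
By linearity: E[X] = C(120, 3)·p³ ≈ 280840 · 2.60929e-01 ≈ 73279.284.
Since α = 1/2 < 1, p = c/n^{1/2} ≫ 1/n is above the triangle threshold p ~ 1/n. Asymptotically E[X] ~ (c³/6)·n^{3(1−α)} = (7³/6)·n^{1.5} → ∞; triangles are abundant w.h.p.

E[X] ≈ 73279.284; in regime p = Θ(1/n^{1/2}) E[X] diverges (above the triangle threshold p ~ 1/n).


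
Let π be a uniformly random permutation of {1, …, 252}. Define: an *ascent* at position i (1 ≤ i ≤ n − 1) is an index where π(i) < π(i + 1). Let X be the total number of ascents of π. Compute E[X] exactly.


Write X = Σ X_I over i = 1, …, 251, with X_I the indicator of one ascent.
There are 251 indicators.
For each fixed i, the pair (π(i), π(i+1)) is a uniformly random ordered pair of distinct values from {1, …, 252}; by symmetry P[π(i) < π(i+1)] = 1/2.
By linearity: E[X] = 251 · (1/2) = (252 − 1) · (1/2) = 251/2 ≈ 125.500.

E[X] = 251/2 = 125.500.


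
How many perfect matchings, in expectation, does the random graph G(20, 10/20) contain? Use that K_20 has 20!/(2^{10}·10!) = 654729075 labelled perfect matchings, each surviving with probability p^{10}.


K_20 has 20!/(2^{10}·10!) = 654729075 labelled perfect matchings.
For each such perfect matching H, let X_H = 1 if all 10 edges of H are present in G. Then P[X_H = 1] = p^{10} = (1/2)^{10} = 1/1024.
By linearity: E[X] = Σ_H E[X_H] = 654729075 · p^{10} = 654729075 · 1/1024 = 654729075/1024.
Numerically: E[X] ≈ 639384.

E[X] = 654729075 · (1/2)^{10} = 654729075/1024 ≈ 639384.


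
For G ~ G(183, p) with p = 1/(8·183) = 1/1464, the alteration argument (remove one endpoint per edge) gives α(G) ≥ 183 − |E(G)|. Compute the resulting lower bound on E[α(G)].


E[|E(G)|] = C(183, 2)·p = 16653 · (1/1464) = 91/8.
E[α(G)] ≥ n − E[|E(G)|] = 183 − 91/8 = 1373/8.
Numerically: ≈ 171.6250.
(This is only a lower bound; the true E[α(G)] may be larger.)

E[α(G)] ≥ 1373/8 ≈ 171.6250.


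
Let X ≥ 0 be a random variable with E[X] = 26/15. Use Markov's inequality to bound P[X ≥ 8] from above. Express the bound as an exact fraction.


μ = E[X] = 26/15, a = 8.
Markov: P[X ≥ 8] ≤ μ/a = (26/15)/8 = 13/60.
Numerically: ≈ 0.217.
(Since a = 8 > μ = 1.733, the bound 13/60 is < 1 and informative.)

P[X ≥ 8] ≤ 13/60 ≈ 0.217.


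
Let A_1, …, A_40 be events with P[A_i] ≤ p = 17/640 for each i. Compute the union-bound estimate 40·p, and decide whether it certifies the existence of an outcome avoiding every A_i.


Union bound: P[∪_{i=1}^{40} A_i] ≤ Σ_i P[A_i] ≤ 40·p = 40·(17/640) = 17/16.
Numerically: 17/16 ≈ 1.06250.
Is 17/16 < 1? NO.
Since the bound 17/16 is ≥ 1, the union bound is uninformative here; it does NOT by itself certify existence.

40·p = 17/16 ≈ 1.06250; existence NOT certified by the union bound.


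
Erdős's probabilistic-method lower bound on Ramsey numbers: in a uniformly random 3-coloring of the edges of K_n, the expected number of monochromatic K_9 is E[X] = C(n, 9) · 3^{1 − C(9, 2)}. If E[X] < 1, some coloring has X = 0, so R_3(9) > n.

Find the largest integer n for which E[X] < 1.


We need C(n, 9) · 3^{1 − 36} < 1, i.e. C(n, 9) < 3^{36 − 1} = 50031545098999707.
Check values of n near the boundary:
  n = 300: C(300, 9) = 48052241692154700; 48052241692154700 < 50031545098999707? YES
  n = 301: C(301, 9) = 49533303936090975; 49533303936090975 < 50031545098999707? YES
  n = 302: C(302, 9) = 51054804739588650; 51054804739588650 < 50031545098999707? NO
  n = 303: C(303, 9) = 52617706925494425; 52617706925494425 < 50031545098999707? NO
The largest n with C(n, 9) < 50031545098999707 is n = 301 (where E[X] = 16511101312030325/16677181699666569 ≈ 0.99004). Hence R_3(9) > 301, i.e. R_3(9) ≥ 302.

Largest n = 301; hence R_3(9) > 301.


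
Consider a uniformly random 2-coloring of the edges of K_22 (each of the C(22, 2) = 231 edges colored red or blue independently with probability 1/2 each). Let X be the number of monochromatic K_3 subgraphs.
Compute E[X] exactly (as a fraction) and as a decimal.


Let X = Σ_S X_S over the C(22, 3) = 1540 subsets S of size 3, where X_S = 1 if the K_3 on S is monochromatic.
For a fixed S, the K_3 on S has C(3, 2) = 3 edges. P[all 3 edges red] = (1/2)^3, and likewise for blue, so P[monochromatic] = 2·(1/2)^3 = 2^{1 − 3} = 1/4.
By linearity: E[X] = C(22, 3) · 2^{1 − 3} = 1540 · 1/4 = 385.
Numerically: E[X] ≈ 385.00000.

E[X] = C(22,3)·2^(1−C(3,2)) = 385 ≈ 385.00000.


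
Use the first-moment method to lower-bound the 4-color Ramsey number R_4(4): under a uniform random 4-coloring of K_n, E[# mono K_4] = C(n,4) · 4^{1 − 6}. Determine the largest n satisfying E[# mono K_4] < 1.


We need C(n, 4) · 4^{1 − 6} < 1, i.e. C(n, 4) < 4^{6 − 1} = 1024.
Check values of n near the boundary:
  n = 11: C(11, 4) = 330; 330 < 1024? YES
  n = 12: C(12, 4) = 495; 495 < 1024? YES
  n = 13: C(13, 4) = 715; 715 < 1024? YES
  n = 14: C(14, 4) = 1001; 1001 < 1024? YES
  n = 15: C(15, 4) = 1365; 1365 < 1024? NO
The largest n with C(n, 4) < 1024 is n = 14 (where E[X] = 1001/1024 ≈ 0.977539). Hence R_4(4) > 14, i.e. R_4(4) ≥ 15.

Largest n = 14; hence R_4(4) > 14.


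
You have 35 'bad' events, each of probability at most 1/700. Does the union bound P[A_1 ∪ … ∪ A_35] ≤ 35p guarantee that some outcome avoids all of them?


Union bound: P[∪_{i=1}^{35} A_i] ≤ Σ_i P[A_i] ≤ 35·p = 35·(1/700) = 1/20.
Numerically: 1/20 ≈ 0.05000.
Is 1/20 < 1? YES.
Since P[∪ A_i] ≤ 1/20 < 1, the complement has P[∩ A_i^c] ≥ 1 − 1/20 = 19/20 > 0, so some outcome avoids every A_i.

35·p = 1/20 ≈ 0.05000; existence CERTIFIED by the union bound.


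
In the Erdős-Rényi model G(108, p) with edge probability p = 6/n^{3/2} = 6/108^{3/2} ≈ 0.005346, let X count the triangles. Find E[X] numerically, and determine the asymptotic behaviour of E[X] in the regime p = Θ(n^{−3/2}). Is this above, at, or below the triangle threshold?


Number of potential triangles: C(108, 3) = 204156.
Each occurs with probability p³ ≈ (0.005346)³ ≈ 1.527731e-07.
By linearity: E[X] = C(108, 3)·p³ ≈ 204156 · 1.527731e-07 ≈ 0.0312.
Since α = 3/2 > 1, p = c/n^{3/2} = o(1/n) is below the triangle threshold p ~ 1/n. Asymptotically E[X] ~ (c³/6)·n^{3(1−α)} = (6³/6)·n^{-1.5} → 0, so by Markov's inequality G has no triangles w.h.p.

E[X] ≈ 0.0312; in regime p = Θ(1/n^{3/2}) E[X] tends to 0 (below the triangle threshold p ~ 1/n).


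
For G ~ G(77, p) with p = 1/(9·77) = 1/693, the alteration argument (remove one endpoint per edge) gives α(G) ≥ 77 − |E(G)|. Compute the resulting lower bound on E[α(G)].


E[|E(G)|] = C(77, 2)·p = 2926 · (1/693) = 38/9.
E[α(G)] ≥ n − E[|E(G)|] = 77 − 38/9 = 655/9.
Numerically: ≈ 72.778.
(This is only a lower bound; the true E[α(G)] may be larger.)

E[α(G)] ≥ 655/9 ≈ 72.778.


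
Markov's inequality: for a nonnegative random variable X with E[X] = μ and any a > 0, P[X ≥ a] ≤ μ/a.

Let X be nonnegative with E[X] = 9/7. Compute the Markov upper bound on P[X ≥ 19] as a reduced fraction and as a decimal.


μ = E[X] = 9/7, a = 19.
Markov: P[X ≥ 19] ≤ μ/a = (9/7)/19 = 9/133.
Numerically: ≈ 0.0677.
(Since a = 19 > μ = 1.2857, the bound 9/133 is < 1 and informative.)

P[X ≥ 19] ≤ 9/133 ≈ 0.0677.


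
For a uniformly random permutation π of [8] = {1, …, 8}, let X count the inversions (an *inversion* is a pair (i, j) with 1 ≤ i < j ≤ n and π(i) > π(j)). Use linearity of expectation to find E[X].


Write X = Σ X_I over the C(8, 2) = 28 pairs i < j, with X_I the indicator of one inversion.
There are 28 indicators.
For each fixed pair i < j, the values π(i) and π(j) are two distinct elements of {1, …, 8} in uniformly random order; by symmetry P[π(i) > π(j)] = 1/2.
By linearity: E[X] = 28 · (1/2) = C(8, 2) · (1/2) = 28/2 = 14 ≈ 14.0000.

E[X] = 14 = 14.0000.


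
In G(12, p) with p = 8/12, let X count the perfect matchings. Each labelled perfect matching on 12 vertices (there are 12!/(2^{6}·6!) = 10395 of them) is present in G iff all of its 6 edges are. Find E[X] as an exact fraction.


K_12 has 12!/(2^{6}·6!) = 10395 labelled perfect matchings.
For each such perfect matching H, let X_H = 1 if all 6 edges of H are present in G. Then P[X_H = 1] = p^{6} = (2/3)^{6} = 64/729.
By linearity: E[X] = Σ_H E[X_H] = 10395 · p^{6} = 10395 · 64/729 = 24640/27.
Numerically: E[X] ≈ 912.593.

E[X] = 10395 · (2/3)^{6} = 24640/27 ≈ 912.593.


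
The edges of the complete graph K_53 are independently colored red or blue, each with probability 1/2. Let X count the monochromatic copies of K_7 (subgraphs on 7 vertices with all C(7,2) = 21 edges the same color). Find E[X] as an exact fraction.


Let X = Σ_S X_S over the C(53, 7) = 154143080 subsets S of size 7, where X_S = 1 if the K_7 on S is monochromatic.
For a fixed S, the K_7 on S has C(7, 2) = 21 edges. P[all 21 edges red] = (1/2)^21, and likewise for blue, so P[monochromatic] = 2·(1/2)^21 = 2^{1 − 21} = 1/1048576.
By linearity: E[X] = C(53, 7) · 2^{1 − 21} = 154143080 · 1/1048576 = 19267885/131072.
Numerically: E[X] ≈ 147.002.

E[X] = C(53,7)·2^(1−C(7,2)) = 19267885/131072 ≈ 147.002.


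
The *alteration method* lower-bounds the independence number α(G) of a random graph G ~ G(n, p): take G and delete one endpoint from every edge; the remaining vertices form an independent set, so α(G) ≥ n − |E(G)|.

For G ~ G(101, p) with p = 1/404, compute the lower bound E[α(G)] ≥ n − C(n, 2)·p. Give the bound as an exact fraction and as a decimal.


E[|E(G)|] = C(101, 2)·p = 5050 · (1/404) = 25/2.
E[α(G)] ≥ n − E[|E(G)|] = 101 − 25/2 = 177/2.
Numerically: ≈ 88.5000.
(This is only a lower bound; the true E[α(G)] may be larger.)

E[α(G)] ≥ 177/2 ≈ 88.5000.


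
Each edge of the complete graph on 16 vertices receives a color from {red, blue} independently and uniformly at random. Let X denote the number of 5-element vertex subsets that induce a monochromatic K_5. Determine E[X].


Let X = Σ_S X_S over the C(16, 5) = 4368 subsets S of size 5, where X_S = 1 if the K_5 on S is monochromatic.
For a fixed S, the K_5 on S has C(5, 2) = 10 edges. P[all 10 edges red] = (1/2)^10, and likewise for blue, so P[monochromatic] = 2·(1/2)^10 = 2^{1 − 10} = 1/512.
By linearity: E[X] = C(16, 5) · 2^{1 − 10} = 4368 · 1/512 = 273/32.
Numerically: E[X] ≈ 8.531250.

E[X] = C(16,5)·2^(1−C(5,2)) = 273/32 ≈ 8.531250.


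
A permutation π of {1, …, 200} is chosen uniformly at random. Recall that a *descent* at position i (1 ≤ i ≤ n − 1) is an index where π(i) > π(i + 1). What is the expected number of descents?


Write X = Σ X_I over i = 1, …, 199, with X_I the indicator of one descent.
There are 199 indicators.
For each fixed i, the pair (π(i), π(i+1)) is a uniformly random ordered pair of distinct values from {1, …, 200}; by symmetry P[π(i) > π(i+1)] = 1/2.
By linearity: E[X] = 199 · (1/2) = (200 − 1) · (1/2) = 199/2 ≈ 99.5000.

E[X] = 199/2 = 99.5000.


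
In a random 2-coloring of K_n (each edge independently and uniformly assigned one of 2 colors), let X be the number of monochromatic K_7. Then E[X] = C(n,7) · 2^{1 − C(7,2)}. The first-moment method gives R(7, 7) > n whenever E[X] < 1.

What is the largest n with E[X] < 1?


We need C(n, 7) · 2^{1 − 21} < 1, i.e. C(n, 7) < 2^{21 − 1} = 1048576.
Check values of n near the boundary:
  n = 26: C(26, 7) = 657800; 657800 < 1048576? YES
  n = 27: C(27, 7) = 888030; 888030 < 1048576? YES
  n = 28: C(28, 7) = 1184040; 1184040 < 1048576? NO
  n = 29: C(29, 7) = 1560780; 1560780 < 1048576? NO
The largest n with C(n, 7) < 1048576 is n = 27 (where E[X] = 444015/524288 ≈ 0.8468914). Hence R(7, 7) > 27, i.e. R(7, 7) ≥ 28.

Largest n = 27; hence R(7, 7) > 27.


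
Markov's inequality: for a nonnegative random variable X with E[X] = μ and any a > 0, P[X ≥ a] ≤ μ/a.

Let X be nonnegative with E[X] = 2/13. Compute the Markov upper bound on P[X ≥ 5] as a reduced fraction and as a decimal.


μ = E[X] = 2/13, a = 5.
Markov: P[X ≥ 5] ≤ μ/a = (2/13)/5 = 2/65.
Numerically: ≈ 0.030769.
(Since a = 5 > μ = 0.153846, the bound 2/65 is < 1 and informative.)

P[X ≥ 5] ≤ 2/65 ≈ 0.030769.


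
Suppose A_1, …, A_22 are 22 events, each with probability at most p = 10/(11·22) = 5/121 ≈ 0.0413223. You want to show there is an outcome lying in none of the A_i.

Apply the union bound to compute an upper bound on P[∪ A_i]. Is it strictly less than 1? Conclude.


Union bound: P[∪_{i=1}^{22} A_i] ≤ Σ_i P[A_i] ≤ 22·p = 22·(5/121) = 10/11.
Numerically: 10/11 ≈ 0.9090909.
Is 10/11 < 1? YES.
Since P[∪ A_i] ≤ 10/11 < 1, the complement has P[∩ A_i^c] ≥ 1 − 10/11 = 1/11 > 0, so some outcome avoids every A_i.

22·p = 10/11 ≈ 0.9090909; existence CERTIFIED by the union bound.


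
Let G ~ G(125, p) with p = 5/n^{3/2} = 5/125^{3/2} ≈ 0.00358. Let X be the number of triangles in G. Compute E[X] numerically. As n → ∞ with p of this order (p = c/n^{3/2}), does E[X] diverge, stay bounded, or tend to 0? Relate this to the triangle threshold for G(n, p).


Number of potential triangles: C(125, 3) = 317750.
Each occurs with probability p³ ≈ (0.00358)³ ≈ 4.57947e-08.
By linearity: E[X] = C(125, 3)·p³ ≈ 317750 · 4.57947e-08 ≈ 0.015.
Since α = 3/2 > 1, p = c/n^{3/2} = o(1/n) is below the triangle threshold p ~ 1/n. Asymptotically E[X] ~ (c³/6)·n^{3(1−α)} = (5³/6)·n^{-1.5} → 0, so by Markov's inequality G has no triangles w.h.p.

E[X] ≈ 0.015; in regime p = Θ(1/n^{3/2}) E[X] tends to 0 (below the triangle threshold p ~ 1/n).


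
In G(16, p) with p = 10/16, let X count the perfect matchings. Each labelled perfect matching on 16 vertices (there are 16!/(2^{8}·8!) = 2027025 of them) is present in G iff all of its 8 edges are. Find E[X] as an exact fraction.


K_16 has 16!/(2^{8}·8!) = 2027025 labelled perfect matchings.
For each such perfect matching H, let X_H = 1 if all 8 edges of H are present in G. Then P[X_H = 1] = p^{8} = (5/8)^{8} = 390625/16777216.
Summing the indicators: E[X] = Σ_H E[X_H] = 2027025 · p^{8} = 2027025 · 390625/16777216 = 791806640625/16777216.
Numerically: E[X] ≈ 47195.4.

E[X] = 2027025 · (5/8)^{8} = 791806640625/16777216 ≈ 47195.4.


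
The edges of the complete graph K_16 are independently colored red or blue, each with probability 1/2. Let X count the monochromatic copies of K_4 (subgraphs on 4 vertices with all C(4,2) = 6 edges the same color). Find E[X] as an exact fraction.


Let X = Σ_S X_S over the C(16, 4) = 1820 subsets S of size 4, where X_S = 1 if the K_4 on S is monochromatic.
For a fixed S, the K_4 on S has C(4, 2) = 6 edges. P[all 6 edges red] = (1/2)^6, and likewise for blue, so P[monochromatic] = 2·(1/2)^6 = 2^{1 − 6} = 1/32.
By linearity of expectation: E[X] = C(16, 4) · 2^{1 − 6} = 1820 · 1/32 = 455/8.
Numerically: E[X] ≈ 56.87500.

E[X] = C(16,4)·2^(1−C(4,2)) = 455/8 ≈ 56.87500.


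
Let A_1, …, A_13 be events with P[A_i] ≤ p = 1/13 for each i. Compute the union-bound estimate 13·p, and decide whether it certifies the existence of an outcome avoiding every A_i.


Union bound: P[∪_{i=1}^{13} A_i] ≤ Σ_i P[A_i] ≤ 13·p = 13·(1/13) = 1.
Numerically: 1 ≈ 1.0000000.
Is 1 < 1? NO.
Since the bound 1 is ≥ 1, the union bound is uninformative here; it does NOT by itself certify existence.

13·p = 1 ≈ 1.0000000; existence NOT certified by the union bound.


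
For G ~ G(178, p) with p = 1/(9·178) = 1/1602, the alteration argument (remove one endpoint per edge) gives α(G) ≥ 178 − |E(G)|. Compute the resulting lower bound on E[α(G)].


E[|E(G)|] = C(178, 2)·p = 15753 · (1/1602) = 59/6.
E[α(G)] ≥ n − E[|E(G)|] = 178 − 59/6 = 1009/6.
Numerically: ≈ 168.167.
(This is only a lower bound; the true E[α(G)] may be larger.)

E[α(G)] ≥ 1009/6 ≈ 168.167.


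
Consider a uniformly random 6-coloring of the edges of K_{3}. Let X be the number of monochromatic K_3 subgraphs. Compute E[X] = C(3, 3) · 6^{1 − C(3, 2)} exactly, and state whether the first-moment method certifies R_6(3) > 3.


E[X] = C(3, 3) · 6^{1 − 3} = 1 · 6^{−2} = 1/36.
As a reduced fraction: E[X] = 1/36 ≈ 0.0278.
Is E[X] < 1? YES.
Since E[X] < 1, there exists a 6-coloring of K_{3} with no monochromatic K_3; hence R_6(3) > 3.

E[X] = 1/36 ≈ 0.0278; E[X] < 1, so R_6(3) > 3.


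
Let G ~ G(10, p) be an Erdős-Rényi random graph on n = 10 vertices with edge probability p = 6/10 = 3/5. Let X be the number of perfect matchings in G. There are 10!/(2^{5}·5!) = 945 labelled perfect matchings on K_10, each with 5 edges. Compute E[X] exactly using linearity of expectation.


K_10 has 10!/(2^{5}·5!) = 945 labelled perfect matchings.
For each such perfect matching H, let X_H = 1 if all 5 edges of H are present in G. Then P[X_H = 1] = p^{5} = (3/5)^{5} = 243/3125.
By linearity: E[X] = Σ_H E[X_H] = 945 · p^{5} = 945 · 243/3125 = 45927/625.
Numerically: E[X] ≈ 73.5.

E[X] = 945 · (3/5)^{5} = 45927/625 ≈ 73.5.


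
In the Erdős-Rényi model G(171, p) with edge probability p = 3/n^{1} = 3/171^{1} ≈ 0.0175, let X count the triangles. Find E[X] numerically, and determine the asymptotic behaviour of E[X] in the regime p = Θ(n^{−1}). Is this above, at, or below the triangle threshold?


Number of potential triangles: C(171, 3) = 818805.
Each occurs with probability p³ ≈ (0.0175)³ ≈ 5.39977e-06.
By linearity: E[X] = C(171, 3)·p³ ≈ 818805 · 5.39977e-06 ≈ 4.421.
Here α = 1, so p = 3/n is exactly at the triangle threshold p ~ 1/n. Asymptotically E[X] → c³/6 = 3³/6 = 9/2 ≈ 4.500, a bounded constant. In this regime the triangle count is asymptotically Poisson(c³/6).

E[X] ≈ 4.421; in regime p = Θ(1/n^{1}) E[X] stays bounded (at the triangle threshold p ~ 1/n).


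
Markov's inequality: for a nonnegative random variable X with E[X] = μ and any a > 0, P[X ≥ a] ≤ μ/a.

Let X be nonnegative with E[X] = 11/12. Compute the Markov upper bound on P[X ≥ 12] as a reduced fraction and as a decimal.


μ = E[X] = 11/12, a = 12.
Markov: P[X ≥ 12] ≤ μ/a = (11/12)/12 = 11/144.
Numerically: ≈ 0.076389.
(Since a = 12 > μ = 0.916667, the bound 11/144 is < 1 and informative.)

P[X ≥ 12] ≤ 11/144 ≈ 0.076389.


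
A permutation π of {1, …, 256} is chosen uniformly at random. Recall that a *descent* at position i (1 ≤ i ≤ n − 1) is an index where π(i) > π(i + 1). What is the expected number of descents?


Write X = Σ X_I over i = 1, …, 255, with X_I the indicator of one descent.
There are 255 indicators.
For each fixed i, the pair (π(i), π(i+1)) is a uniformly random ordered pair of distinct values from {1, …, 256}; by symmetry P[π(i) > π(i+1)] = 1/2.
By linearity: E[X] = 255 · (1/2) = (256 − 1) · (1/2) = 255/2 ≈ 127.500.

E[X] = 255/2 = 127.500.


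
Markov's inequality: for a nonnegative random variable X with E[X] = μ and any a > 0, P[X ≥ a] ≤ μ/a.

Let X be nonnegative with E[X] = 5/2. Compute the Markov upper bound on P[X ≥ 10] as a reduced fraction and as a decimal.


μ = E[X] = 5/2, a = 10.
Markov: P[X ≥ 10] ≤ μ/a = (5/2)/10 = 1/4.
Numerically: ≈ 0.2500.
(Since a = 10 > μ = 2.5000, the bound 1/4 is < 1 and informative.)

P[X ≥ 10] ≤ 1/4 ≈ 0.2500.


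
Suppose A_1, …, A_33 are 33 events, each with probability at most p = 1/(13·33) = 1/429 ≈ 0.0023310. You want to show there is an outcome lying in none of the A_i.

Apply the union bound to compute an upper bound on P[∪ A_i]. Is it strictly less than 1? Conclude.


Union bound: P[∪_{i=1}^{33} A_i] ≤ Σ_i P[A_i] ≤ 33·p = 33·(1/429) = 1/13.
Numerically: 1/13 ≈ 0.0769231.
Is 1/13 < 1? YES.
Since P[∪ A_i] ≤ 1/13 < 1, the complement has P[∩ A_i^c] ≥ 1 − 1/13 = 12/13 > 0, so some outcome avoids every A_i.

33·p = 1/13 ≈ 0.0769231; existence CERTIFIED by the union bound.


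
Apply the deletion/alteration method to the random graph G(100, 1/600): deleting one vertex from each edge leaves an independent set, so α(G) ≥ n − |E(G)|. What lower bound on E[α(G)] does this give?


E[|E(G)|] = C(100, 2)·p = 4950 · (1/600) = 33/4.
E[α(G)] ≥ n − E[|E(G)|] = 100 − 33/4 = 367/4.
Numerically: ≈ 91.75000.
(This is only a lower bound; the true E[α(G)] may be larger.)

E[α(G)] ≥ 367/4 ≈ 91.75000.


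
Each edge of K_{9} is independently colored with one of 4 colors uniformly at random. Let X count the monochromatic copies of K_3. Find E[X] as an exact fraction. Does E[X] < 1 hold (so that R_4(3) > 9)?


E[X] = C(9, 3) · 4^{1 − 3} = 84 · 4^{−2} = 84/16.
As a reduced fraction: E[X] = 21/4 ≈ 5.2500.
Is E[X] < 1? NO.
Since E[X] ≥ 1, the first-moment bound is inconclusive at n = 9; it does NOT by itself certify R_4(3) > 9.

E[X] = 21/4 ≈ 5.2500; E[X] ≥ 1; first-moment method inconclusive here.


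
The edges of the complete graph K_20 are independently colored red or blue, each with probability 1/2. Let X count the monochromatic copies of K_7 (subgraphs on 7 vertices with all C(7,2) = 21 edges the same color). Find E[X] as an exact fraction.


Let X = Σ_S X_S over the C(20, 7) = 77520 subsets S of size 7, where X_S = 1 if the K_7 on S is monochromatic.
For a fixed S, the K_7 on S has C(7, 2) = 21 edges. P[all 21 edges red] = (1/2)^21, and likewise for blue, so P[monochromatic] = 2·(1/2)^21 = 2^{1 − 21} = 1/1048576.
By linearity of expectation: E[X] = C(20, 7) · 2^{1 − 21} = 77520 · 1/1048576 = 4845/65536.
Numerically: E[X] ≈ 0.074.

E[X] = C(20,7)·2^(1−C(7,2)) = 4845/65536 ≈ 0.074.


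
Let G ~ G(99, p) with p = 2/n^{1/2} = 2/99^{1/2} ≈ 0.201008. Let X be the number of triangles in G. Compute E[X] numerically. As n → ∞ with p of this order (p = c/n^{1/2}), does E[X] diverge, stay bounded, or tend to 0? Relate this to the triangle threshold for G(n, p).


Number of potential triangles: C(99, 3) = 156849.
Each occurs with probability p³ ≈ (0.201008)³ ≈ 8.12151770e-03.
By linearity: E[X] = C(99, 3)·p³ ≈ 156849 · 8.12151770e-03 ≈ 1273.851930.
Since α = 1/2 < 1, p = c/n^{1/2} ≫ 1/n is above the triangle threshold p ~ 1/n. Asymptotically E[X] ~ (c³/6)·n^{3(1−α)} = (2³/6)·n^{1.5} → ∞; triangles are abundant w.h.p.

E[X] ≈ 1273.851930; in regime p = Θ(1/n^{1/2}) E[X] diverges (above the triangle threshold p ~ 1/n).


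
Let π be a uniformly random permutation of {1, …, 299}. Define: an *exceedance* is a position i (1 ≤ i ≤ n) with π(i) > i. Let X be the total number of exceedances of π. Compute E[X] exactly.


Write X = Σ_{i=1}^{299} X_i, where X_i = 1_{π(i) > i}.
For each fixed i, π(i) is uniform over {1, …, 299} (marginal of a uniform permutation), so P[π(i) > i] = (n − i)/n. Summing: Σ_{i=1}^{299} (n − i)/n = (0 + 1 + … + 298)/299 = 299(299 − 1)/(2·299) = (299 − 1)/2.
Hence E[X] = Σ_{i=1}^{299} (299 − i)/299 = 149 ≈ 149.0000.

E[X] = 149 = 149.0000.


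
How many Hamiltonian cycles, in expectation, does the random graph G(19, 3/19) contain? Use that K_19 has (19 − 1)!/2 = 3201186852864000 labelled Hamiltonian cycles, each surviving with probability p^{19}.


K_19 has (19 − 1)!/2 = 3201186852864000 labelled Hamiltonian cycles.
For each such Hamiltonian cycle H, let X_H = 1 if all 19 edges of H are present in G. Then P[X_H = 1] = p^{19} = (3/19)^{19} = 1162261467/1978419655660313589123979.
By linearity of expectation: E[X] = Σ_H E[X_H] = 3201186852864000 · p^{19} = 3201186852864000 · 1162261467/1978419655660313589123979 = 3720616127750825791488000/1978419655660313589123979.
Numerically: E[X] ≈ 1.881.

E[X] = 3201186852864000 · (3/19)^{19} = 3720616127750825791488000/1978419655660313589123979 ≈ 1.881.


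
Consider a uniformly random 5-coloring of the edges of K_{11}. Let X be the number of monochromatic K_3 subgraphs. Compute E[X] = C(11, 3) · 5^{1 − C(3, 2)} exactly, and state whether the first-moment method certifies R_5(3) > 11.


E[X] = C(11, 3) · 5^{1 − 3} = 165 · 5^{−2} = 165/25.
As a reduced fraction: E[X] = 33/5 ≈ 6.6000000.
Is E[X] < 1? NO.
Since E[X] ≥ 1, the first-moment bound is inconclusive at n = 11; it does NOT by itself certify R_5(3) > 11.

E[X] = 33/5 ≈ 6.6000000; E[X] ≥ 1; first-moment method inconclusive here.


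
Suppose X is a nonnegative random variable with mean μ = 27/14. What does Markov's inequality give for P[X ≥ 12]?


μ = E[X] = 27/14, a = 12.
Markov: P[X ≥ 12] ≤ μ/a = (27/14)/12 = 9/56.
Numerically: ≈ 0.1607.
(Since a = 12 > μ = 1.9286, the bound 9/56 is < 1 and informative.)

P[X ≥ 12] ≤ 9/56 ≈ 0.1607.


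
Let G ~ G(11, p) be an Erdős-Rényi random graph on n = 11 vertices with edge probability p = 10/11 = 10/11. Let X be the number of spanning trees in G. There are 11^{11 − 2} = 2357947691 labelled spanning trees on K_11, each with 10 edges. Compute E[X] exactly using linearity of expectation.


K_11 has 11^{11 − 2} = 2357947691 labelled spanning trees.
For each such spanning tree H, let X_H = 1 if all 10 edges of H are present in G. Then P[X_H = 1] = p^{10} = (10/11)^{10} = 10000000000/25937424601.
By linearity of expectation: E[X] = Σ_H E[X_H] = 2357947691 · p^{10} = 2357947691 · 10000000000/25937424601 = 10000000000/11.
Numerically: E[X] ≈ 9.091e+08.

E[X] = 2357947691 · (10/11)^{10} = 10000000000/11 ≈ 9.091e+08.


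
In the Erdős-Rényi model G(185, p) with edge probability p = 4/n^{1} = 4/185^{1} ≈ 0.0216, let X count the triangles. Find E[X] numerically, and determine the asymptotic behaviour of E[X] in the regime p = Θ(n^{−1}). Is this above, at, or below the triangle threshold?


Number of potential triangles: C(185, 3) = 1038220.
Each occurs with probability p³ ≈ (0.0216)³ ≈ 1.01080e-05.
By linearity: E[X] = C(185, 3)·p³ ≈ 1038220 · 1.01080e-05 ≈ 10.494.
Here α = 1, so p = 4/n is exactly at the triangle threshold p ~ 1/n. Asymptotically E[X] → c³/6 = 4³/6 = 32/3 ≈ 10.667, a bounded constant. In this regime the triangle count is asymptotically Poisson(c³/6).

E[X] ≈ 10.494; in regime p = Θ(1/n^{1}) E[X] stays bounded (at the triangle threshold p ~ 1/n).


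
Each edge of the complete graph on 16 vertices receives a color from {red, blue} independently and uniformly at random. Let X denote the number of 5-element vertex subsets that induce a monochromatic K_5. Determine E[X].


Let X = Σ_S X_S over the C(16, 5) = 4368 subsets S of size 5, where X_S = 1 if the K_5 on S is monochromatic.
For a fixed S, the K_5 on S has C(5, 2) = 10 edges. P[all 10 edges red] = (1/2)^10, and likewise for blue, so P[monochromatic] = 2·(1/2)^10 = 2^{1 − 10} = 1/512.
By linearity of expectation: E[X] = C(16, 5) · 2^{1 − 10} = 4368 · 1/512 = 273/32.
Numerically: E[X] ≈ 8.53125.

E[X] = C(16,5)·2^(1−C(5,2)) = 273/32 ≈ 8.53125.


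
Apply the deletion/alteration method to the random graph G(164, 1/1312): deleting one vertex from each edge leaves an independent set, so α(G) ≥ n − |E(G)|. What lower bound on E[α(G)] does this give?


E[|E(G)|] = C(164, 2)·p = 13366 · (1/1312) = 163/16.
E[α(G)] ≥ n − E[|E(G)|] = 164 − 163/16 = 2461/16.
Numerically: ≈ 153.8125.
(This is only a lower bound; the true E[α(G)] may be larger.)

E[α(G)] ≥ 2461/16 ≈ 153.8125.


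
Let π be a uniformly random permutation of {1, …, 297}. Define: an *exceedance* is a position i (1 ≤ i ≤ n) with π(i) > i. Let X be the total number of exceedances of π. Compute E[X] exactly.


Write X = Σ_{i=1}^{297} X_i, where X_i = 1_{π(i) > i}.
For each fixed i, π(i) is uniform over {1, …, 297} (marginal of a uniform permutation), so P[π(i) > i] = (n − i)/n. Summing: Σ_{i=1}^{297} (n − i)/n = (0 + 1 + … + 296)/297 = 297(297 − 1)/(2·297) = (297 − 1)/2.
Hence E[X] = Σ_{i=1}^{297} (297 − i)/297 = 148 ≈ 148.0000.

E[X] = 148 = 148.0000.


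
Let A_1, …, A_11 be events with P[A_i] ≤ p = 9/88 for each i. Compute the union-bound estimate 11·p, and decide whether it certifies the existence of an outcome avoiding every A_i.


Union bound: P[∪_{i=1}^{11} A_i] ≤ Σ_i P[A_i] ≤ 11·p = 11·(9/88) = 9/8.
Numerically: 9/8 ≈ 1.1250.
Is 9/8 < 1? NO.
Since the bound 9/8 is ≥ 1, the union bound is uninformative here; it does NOT by itself certify existence.

11·p = 9/8 ≈ 1.1250; existence NOT certified by the union bound.


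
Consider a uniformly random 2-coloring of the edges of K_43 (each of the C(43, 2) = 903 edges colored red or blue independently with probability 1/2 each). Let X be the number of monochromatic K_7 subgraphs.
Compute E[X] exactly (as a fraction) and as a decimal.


Let X = Σ_S X_S over the C(43, 7) = 32224114 subsets S of size 7, where X_S = 1 if the K_7 on S is monochromatic.
For a fixed S, the K_7 on S has C(7, 2) = 21 edges. P[all 21 edges red] = (1/2)^21, and likewise for blue, so P[monochromatic] = 2·(1/2)^21 = 2^{1 − 21} = 1/1048576.
By linearity: E[X] = C(43, 7) · 2^{1 − 21} = 32224114 · 1/1048576 = 16112057/524288.
Numerically: E[X] ≈ 30.73131.

E[X] = C(43,7)·2^(1−C(7,2)) = 16112057/524288 ≈ 30.73131.


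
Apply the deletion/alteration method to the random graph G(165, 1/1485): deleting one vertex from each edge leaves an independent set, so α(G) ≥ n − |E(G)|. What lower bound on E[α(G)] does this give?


E[|E(G)|] = C(165, 2)·p = 13530 · (1/1485) = 82/9.
E[α(G)] ≥ n − E[|E(G)|] = 165 − 82/9 = 1403/9.
Numerically: ≈ 155.88889.
(This is only a lower bound; the true E[α(G)] may be larger.)

E[α(G)] ≥ 1403/9 ≈ 155.88889.


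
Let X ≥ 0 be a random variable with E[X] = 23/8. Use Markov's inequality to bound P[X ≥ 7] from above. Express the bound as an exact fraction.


μ = E[X] = 23/8, a = 7.
Markov: P[X ≥ 7] ≤ μ/a = (23/8)/7 = 23/56.
Numerically: ≈ 0.410714.
(Since a = 7 > μ = 2.875000, the bound 23/56 is < 1 and informative.)

P[X ≥ 7] ≤ 23/56 ≈ 0.410714.


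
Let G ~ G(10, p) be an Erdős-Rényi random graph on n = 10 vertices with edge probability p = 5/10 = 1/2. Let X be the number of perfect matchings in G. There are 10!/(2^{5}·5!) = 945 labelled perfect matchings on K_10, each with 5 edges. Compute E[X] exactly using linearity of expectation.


K_10 has 10!/(2^{5}·5!) = 945 labelled perfect matchings.
For each such perfect matching H, let X_H = 1 if all 5 edges of H are present in G. Then P[X_H = 1] = p^{5} = (1/2)^{5} = 1/32.
By linearity of expectation: E[X] = Σ_H E[X_H] = 945 · p^{5} = 945 · 1/32 = 945/32.
Numerically: E[X] ≈ 29.53.

E[X] = 945 · (1/2)^{5} = 945/32 ≈ 29.53.


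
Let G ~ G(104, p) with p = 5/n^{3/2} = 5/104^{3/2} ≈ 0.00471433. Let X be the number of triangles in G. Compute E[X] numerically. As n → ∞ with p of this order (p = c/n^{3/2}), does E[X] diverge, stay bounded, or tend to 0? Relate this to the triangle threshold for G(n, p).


Number of potential triangles: C(104, 3) = 182104.
Each occurs with probability p³ ≈ (0.00471433)³ ≈ 1.04775559e-07.
By linearity: E[X] = C(104, 3)·p³ ≈ 182104 · 1.04775559e-07 ≈ 0.019080.
Since α = 3/2 > 1, p = c/n^{3/2} = o(1/n) is below the triangle threshold p ~ 1/n. Asymptotically E[X] ~ (c³/6)·n^{3(1−α)} = (5³/6)·n^{-1.5} → 0, so by Markov's inequality G has no triangles w.h.p.

E[X] ≈ 0.019080; in regime p = Θ(1/n^{3/2}) E[X] tends to 0 (below the triangle threshold p ~ 1/n).


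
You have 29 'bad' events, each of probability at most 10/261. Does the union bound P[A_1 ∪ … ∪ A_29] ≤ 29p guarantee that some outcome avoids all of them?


Union bound: P[∪_{i=1}^{29} A_i] ≤ Σ_i P[A_i] ≤ 29·p = 29·(10/261) = 10/9.
Numerically: 10/9 ≈ 1.1111111.
Is 10/9 < 1? NO.
Since the bound 10/9 is ≥ 1, the union bound is uninformative here; it does NOT by itself certify existence.

29·p = 10/9 ≈ 1.1111111; existence NOT certified by the union bound.


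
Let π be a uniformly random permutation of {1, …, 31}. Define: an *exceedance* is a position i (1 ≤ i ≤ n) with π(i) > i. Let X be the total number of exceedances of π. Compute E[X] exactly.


Write X = Σ_{i=1}^{31} X_i, where X_i = 1_{π(i) > i}.
For each fixed i, π(i) is uniform over {1, …, 31} (marginal of a uniform permutation), so P[π(i) > i] = (n − i)/n. Summing: Σ_{i=1}^{31} (n − i)/n = (0 + 1 + … + 30)/31 = 31(31 − 1)/(2·31) = (31 − 1)/2.
Hence E[X] = Σ_{i=1}^{31} (31 − i)/31 = 15 ≈ 15.00000.

E[X] = 15 = 15.00000.


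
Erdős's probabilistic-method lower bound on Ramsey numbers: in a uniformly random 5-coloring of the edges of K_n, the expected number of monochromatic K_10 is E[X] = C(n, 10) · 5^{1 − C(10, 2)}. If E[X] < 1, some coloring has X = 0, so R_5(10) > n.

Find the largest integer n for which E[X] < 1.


We need C(n, 10) · 5^{1 − 45} < 1, i.e. C(n, 10) < 5^{45 − 1} = 5684341886080801486968994140625.
Check values of n near the boundary:
  n = 5389: C(5389, 10) = 5645340767466558997768874792926; 5645340767466558997768874792926 < 5684341886080801486968994140625? YES
  n = 5390: C(5390, 10) = 5655833965919099070255434039753; 5655833965919099070255434039753 < 5684341886080801486968994140625? YES
  n = 5391: C(5391, 10) = 5666344714787188828795213697883; 5666344714787188828795213697883 < 5684341886080801486968994140625? YES
  n = 5392: C(5392, 10) = 5676873040158402483252283957448; 5676873040158402483252283957448 < 5684341886080801486968994140625? YES
  n = 5393: C(5393, 10) = 5687418968154238267170642278008; 5687418968154238267170642278008 < 5684341886080801486968994140625? NO
  n = 5394: C(5394, 10) = 5697982524930156243149785372878; 5697982524930156243149785372878 < 5684341886080801486968994140625? NO
  n = 5395: C(5395, 10) = 5708563736675616143322765475706; 5708563736675616143322765475706 < 5684341886080801486968994140625? NO
The largest n with C(n, 10) < 5684341886080801486968994140625 is n = 5392 (where E[X] = 5676873040158402483252283957448/5684341886080801486968994140625 ≈ 0.9987). Hence R_5(10) > 5392, i.e. R_5(10) ≥ 5393.

Largest n = 5392; hence R_5(10) > 5392.


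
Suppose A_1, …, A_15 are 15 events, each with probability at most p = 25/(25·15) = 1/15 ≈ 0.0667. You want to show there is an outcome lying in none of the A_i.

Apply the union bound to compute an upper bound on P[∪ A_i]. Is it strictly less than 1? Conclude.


Union bound: P[∪_{i=1}^{15} A_i] ≤ Σ_i P[A_i] ≤ 15·p = 15·(1/15) = 1.
Numerically: 1 ≈ 1.0000.
Is 1 < 1? NO.
Since the bound 1 is ≥ 1, the union bound is uninformative here; it does NOT by itself certify existence.

15·p = 1 ≈ 1.0000; existence NOT certified by the union bound.


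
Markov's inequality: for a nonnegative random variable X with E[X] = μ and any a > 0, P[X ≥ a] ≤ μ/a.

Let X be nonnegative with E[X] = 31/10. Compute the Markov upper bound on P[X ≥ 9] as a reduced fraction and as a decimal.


μ = E[X] = 31/10, a = 9.
Markov: P[X ≥ 9] ≤ μ/a = (31/10)/9 = 31/90.
Numerically: ≈ 0.344.
(Since a = 9 > μ = 3.100, the bound 31/90 is < 1 and informative.)

P[X ≥ 9] ≤ 31/90 ≈ 0.344.


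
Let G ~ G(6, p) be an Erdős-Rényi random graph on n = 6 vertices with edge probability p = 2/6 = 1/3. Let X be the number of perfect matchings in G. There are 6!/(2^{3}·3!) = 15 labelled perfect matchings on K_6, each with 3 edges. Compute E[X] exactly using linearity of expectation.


K_6 has 6!/(2^{3}·3!) = 15 labelled perfect matchings.
For each such perfect matching H, let X_H = 1 if all 3 edges of H are present in G. Then P[X_H = 1] = p^{3} = (1/3)^{3} = 1/27.
Summing the indicators: E[X] = Σ_H E[X_H] = 15 · p^{3} = 15 · 1/27 = 5/9.
Numerically: E[X] ≈ 0.55556.

E[X] = 15 · (1/3)^{3} = 5/9 ≈ 0.55556.


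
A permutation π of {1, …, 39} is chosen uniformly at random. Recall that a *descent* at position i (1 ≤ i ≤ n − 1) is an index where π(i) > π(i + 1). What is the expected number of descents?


Write X = Σ X_I over i = 1, …, 38, with X_I the indicator of one descent.
There are 38 indicators.
For each fixed i, the pair (π(i), π(i+1)) is a uniformly random ordered pair of distinct values from {1, …, 39}; by symmetry P[π(i) > π(i+1)] = 1/2.
By linearity: E[X] = 38 · (1/2) = (39 − 1) · (1/2) = 19 ≈ 19.000.

E[X] = 19 = 19.000.


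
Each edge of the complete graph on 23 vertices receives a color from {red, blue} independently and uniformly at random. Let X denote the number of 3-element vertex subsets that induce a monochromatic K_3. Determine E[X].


Let X = Σ_S X_S over the C(23, 3) = 1771 subsets S of size 3, where X_S = 1 if the K_3 on S is monochromatic.
For a fixed S, the K_3 on S has C(3, 2) = 3 edges. P[all 3 edges red] = (1/2)^3, and likewise for blue, so P[monochromatic] = 2·(1/2)^3 = 2^{1 − 3} = 1/4.
By linearity of expectation: E[X] = C(23, 3) · 2^{1 − 3} = 1771 · 1/4 = 1771/4.
Numerically: E[X] ≈ 442.7500.

E[X] = C(23,3)·2^(1−C(3,2)) = 1771/4 ≈ 442.7500.


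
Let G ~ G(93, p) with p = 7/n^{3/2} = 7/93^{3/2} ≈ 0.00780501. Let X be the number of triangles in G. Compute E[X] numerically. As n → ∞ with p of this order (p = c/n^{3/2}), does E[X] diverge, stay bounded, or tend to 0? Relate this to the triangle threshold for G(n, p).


Number of potential triangles: C(93, 3) = 129766.
Each occurs with probability p³ ≈ (0.00780501)³ ≈ 4.75467516e-07.
By linearity: E[X] = C(93, 3)·p³ ≈ 129766 · 4.75467516e-07 ≈ 0.061700.
Since α = 3/2 > 1, p = c/n^{3/2} = o(1/n) is below the triangle threshold p ~ 1/n. Asymptotically E[X] ~ (c³/6)·n^{3(1−α)} = (7³/6)·n^{-1.5} → 0, so by Markov's inequality G has no triangles w.h.p.

E[X] ≈ 0.061700; in regime p = Θ(1/n^{3/2}) E[X] tends to 0 (below the triangle threshold p ~ 1/n).


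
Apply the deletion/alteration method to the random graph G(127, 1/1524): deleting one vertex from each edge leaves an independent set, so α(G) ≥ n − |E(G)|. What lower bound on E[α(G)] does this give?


E[|E(G)|] = C(127, 2)·p = 8001 · (1/1524) = 21/4.
E[α(G)] ≥ n − E[|E(G)|] = 127 − 21/4 = 487/4.
Numerically: ≈ 121.7500.
(This is only a lower bound; the true E[α(G)] may be larger.)

E[α(G)] ≥ 487/4 ≈ 121.7500.


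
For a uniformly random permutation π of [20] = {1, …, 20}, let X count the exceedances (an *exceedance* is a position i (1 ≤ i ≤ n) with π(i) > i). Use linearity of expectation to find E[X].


Write X = Σ_{i=1}^{20} X_i, where X_i = 1_{π(i) > i}.
For each fixed i, π(i) is uniform over {1, …, 20} (marginal of a uniform permutation), so P[π(i) > i] = (n − i)/n. Summing: Σ_{i=1}^{20} (n − i)/n = (0 + 1 + … + 19)/20 = 20(20 − 1)/(2·20) = (20 − 1)/2.
Hence E[X] = Σ_{i=1}^{20} (20 − i)/20 = 19/2 ≈ 9.500.

E[X] = 19/2 = 9.500.


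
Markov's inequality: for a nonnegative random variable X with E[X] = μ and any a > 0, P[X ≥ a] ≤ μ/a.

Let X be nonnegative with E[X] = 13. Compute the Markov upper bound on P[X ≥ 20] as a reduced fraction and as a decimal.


μ = E[X] = 13, a = 20.
Markov: P[X ≥ 20] ≤ μ/a = (13)/20 = 13/20.
Numerically: ≈ 0.6500.
(Since a = 20 > μ = 13.0000, the bound 13/20 is < 1 and informative.)

P[X ≥ 20] ≤ 13/20 ≈ 0.6500.
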